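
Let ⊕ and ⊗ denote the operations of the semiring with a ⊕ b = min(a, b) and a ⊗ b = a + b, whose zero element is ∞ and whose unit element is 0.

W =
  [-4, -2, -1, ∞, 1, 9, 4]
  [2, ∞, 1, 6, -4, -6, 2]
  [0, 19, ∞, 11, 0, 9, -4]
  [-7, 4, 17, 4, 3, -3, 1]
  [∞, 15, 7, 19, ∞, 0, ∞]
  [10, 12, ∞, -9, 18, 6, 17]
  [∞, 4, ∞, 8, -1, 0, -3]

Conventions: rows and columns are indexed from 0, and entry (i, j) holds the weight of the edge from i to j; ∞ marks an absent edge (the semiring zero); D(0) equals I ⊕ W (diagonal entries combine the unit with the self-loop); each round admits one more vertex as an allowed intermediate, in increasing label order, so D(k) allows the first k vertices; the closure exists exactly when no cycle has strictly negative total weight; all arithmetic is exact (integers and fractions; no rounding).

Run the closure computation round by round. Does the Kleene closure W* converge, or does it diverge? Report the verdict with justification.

Detection: at round 0, diagonal entry (0, 0) turns strictly negative.
Key observation: the cycle 0->0 has total weight (-4), which is strictly negative.
Answer: DIVERGES — negative cycle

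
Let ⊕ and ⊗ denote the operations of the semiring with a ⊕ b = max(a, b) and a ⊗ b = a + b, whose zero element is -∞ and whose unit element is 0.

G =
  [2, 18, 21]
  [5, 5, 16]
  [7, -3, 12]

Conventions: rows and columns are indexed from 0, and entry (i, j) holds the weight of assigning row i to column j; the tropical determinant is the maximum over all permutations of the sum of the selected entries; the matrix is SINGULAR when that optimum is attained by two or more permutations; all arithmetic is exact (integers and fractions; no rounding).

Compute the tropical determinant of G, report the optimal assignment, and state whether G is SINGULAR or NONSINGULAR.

σ = (0, 1, 2): 2 + 5 + 12 = 19
σ = (0, 2, 1): 2 + 16 + (-3) = 15
σ = (1, 0, 2): 18 + 5 + 12 = 35
σ = (1, 2, 0): 18 + 16 + 7 = 41
σ = (2, 0, 1): 21 + 5 + (-3) = 23
σ = (2, 1, 0): 21 + 5 + 7 = 33
Optimal value attained by: σ = (1, 2, 0).
Answer: det⊕(G) = 41; verdict: NONSINGULAR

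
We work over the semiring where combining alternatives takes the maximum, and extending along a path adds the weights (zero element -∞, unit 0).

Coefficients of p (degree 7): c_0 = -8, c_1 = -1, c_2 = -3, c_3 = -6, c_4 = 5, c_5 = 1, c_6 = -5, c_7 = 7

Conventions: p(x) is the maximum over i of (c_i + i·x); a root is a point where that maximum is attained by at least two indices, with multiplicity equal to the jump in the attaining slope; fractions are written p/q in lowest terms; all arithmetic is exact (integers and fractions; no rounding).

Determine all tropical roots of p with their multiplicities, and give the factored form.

hull edge (i=0, c=-8) to (i=1, c=-1): slope 7, span 1
hull edge (i=1, c=-1) to (i=4, c=5): slope 2, span 3
hull edge (i=4, c=5) to (i=7, c=7): slope 2/3, span 3
Factored form: p(x) = 7 ⊗ (x ⊕ (-7)) ⊗ (x ⊕ (-2)) ⊗ (x ⊕ (-2)) ⊗ (x ⊕ (-2)) ⊗ (x ⊕ (-2/3)) ⊗ (x ⊕ (-2/3)) ⊗ (x ⊕ (-2/3))
Answer: roots = -7 (mult 1), -2 (mult 3), -2/3 (mult 3)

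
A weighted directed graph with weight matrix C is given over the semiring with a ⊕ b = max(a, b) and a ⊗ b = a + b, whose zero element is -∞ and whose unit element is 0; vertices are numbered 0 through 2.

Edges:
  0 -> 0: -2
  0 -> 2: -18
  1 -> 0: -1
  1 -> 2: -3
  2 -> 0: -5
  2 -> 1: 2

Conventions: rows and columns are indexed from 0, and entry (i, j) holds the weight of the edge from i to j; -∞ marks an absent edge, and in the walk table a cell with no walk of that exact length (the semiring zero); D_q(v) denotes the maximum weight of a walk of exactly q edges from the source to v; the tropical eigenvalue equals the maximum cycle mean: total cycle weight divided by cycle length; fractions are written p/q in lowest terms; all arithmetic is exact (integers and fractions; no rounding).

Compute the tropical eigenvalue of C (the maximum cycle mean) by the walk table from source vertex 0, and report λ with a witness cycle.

q=0: [0, -∞, -∞]
q=1: [-2, -∞, -18]
q=2: [-4, -16, -20]
q=3: [-6, -18, -19]
Optimal cycle mean attained by: cycle 1->2->1, total (-3) + 2, length 2.
Answer: λ = -1/2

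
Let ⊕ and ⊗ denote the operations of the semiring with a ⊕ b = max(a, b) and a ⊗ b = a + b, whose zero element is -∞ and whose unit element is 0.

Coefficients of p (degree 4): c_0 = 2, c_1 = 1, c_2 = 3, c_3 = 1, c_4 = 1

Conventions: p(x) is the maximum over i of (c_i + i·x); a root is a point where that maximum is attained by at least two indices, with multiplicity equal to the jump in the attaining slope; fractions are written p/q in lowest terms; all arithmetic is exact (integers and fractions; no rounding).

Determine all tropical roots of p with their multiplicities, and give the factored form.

hull edge (i=0, c=2) to (i=2, c=3): slope 1/2, span 2
hull edge (i=2, c=3) to (i=4, c=1): slope -1, span 2
Factored form: p(x) = 1 ⊗ (x ⊕ (-1/2)) ⊗ (x ⊕ (-1/2)) ⊗ (x ⊕ 1) ⊗ (x ⊕ 1)
Answer: roots = -1/2 (mult 2), 1 (mult 2)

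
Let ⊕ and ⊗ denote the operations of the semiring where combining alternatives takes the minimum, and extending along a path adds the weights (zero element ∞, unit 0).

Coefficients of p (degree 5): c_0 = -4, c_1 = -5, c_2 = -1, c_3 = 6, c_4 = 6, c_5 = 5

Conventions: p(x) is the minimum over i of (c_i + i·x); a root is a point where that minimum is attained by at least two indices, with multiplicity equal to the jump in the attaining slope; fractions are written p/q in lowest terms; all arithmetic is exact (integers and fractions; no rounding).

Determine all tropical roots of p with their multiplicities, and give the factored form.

hull edge (i=0, c=-4) to (i=1, c=-5): slope -1, span 1
hull edge (i=1, c=-5) to (i=5, c=5): slope 5/2, span 4
Factored form: p(x) = 5 ⊗ (x ⊕ (-5/2)) ⊗ (x ⊕ (-5/2)) ⊗ (x ⊕ (-5/2)) ⊗ (x ⊕ (-5/2)) ⊗ (x ⊕ 1)
Answer: roots = -5/2 (mult 4), 1 (mult 1)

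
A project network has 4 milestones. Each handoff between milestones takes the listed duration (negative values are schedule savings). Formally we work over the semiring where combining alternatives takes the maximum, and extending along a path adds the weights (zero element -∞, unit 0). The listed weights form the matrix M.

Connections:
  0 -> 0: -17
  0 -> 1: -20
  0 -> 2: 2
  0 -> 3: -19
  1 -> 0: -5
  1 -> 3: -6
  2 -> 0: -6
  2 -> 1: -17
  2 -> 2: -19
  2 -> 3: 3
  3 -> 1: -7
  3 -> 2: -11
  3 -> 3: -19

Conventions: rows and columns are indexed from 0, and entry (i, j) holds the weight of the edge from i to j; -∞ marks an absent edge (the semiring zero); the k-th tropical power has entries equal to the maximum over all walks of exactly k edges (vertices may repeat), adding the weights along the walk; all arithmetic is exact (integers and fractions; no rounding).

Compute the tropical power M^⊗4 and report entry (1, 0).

M^⊗2:
  [-4, -15, -15, 5]
  [-22, -13, -3, -24]
  [-22, -4, -4, -16]
  [-12, -26, -30, -8]
M^⊗3:
  [-20, -2, -2, -12]
  [-9, -20, -20, 0]
  [-9, -21, -20, -1]
  [-29, -15, -10, -27]
M^⊗4:
  [-7, -19, -18, 1]
  [-25, -7, -7, -17]
  [-26, -8, -7, -17]
  [-16, -27, -27, -7]
Key observation: the optimum is the walk 1->0->2->1->0, with weight (-5) + 2 + (-17) + (-5) = -25.
Optimal value attained by: walk 1->0->2->1->0.
Answer: (M^⊗4)[1][0] = -25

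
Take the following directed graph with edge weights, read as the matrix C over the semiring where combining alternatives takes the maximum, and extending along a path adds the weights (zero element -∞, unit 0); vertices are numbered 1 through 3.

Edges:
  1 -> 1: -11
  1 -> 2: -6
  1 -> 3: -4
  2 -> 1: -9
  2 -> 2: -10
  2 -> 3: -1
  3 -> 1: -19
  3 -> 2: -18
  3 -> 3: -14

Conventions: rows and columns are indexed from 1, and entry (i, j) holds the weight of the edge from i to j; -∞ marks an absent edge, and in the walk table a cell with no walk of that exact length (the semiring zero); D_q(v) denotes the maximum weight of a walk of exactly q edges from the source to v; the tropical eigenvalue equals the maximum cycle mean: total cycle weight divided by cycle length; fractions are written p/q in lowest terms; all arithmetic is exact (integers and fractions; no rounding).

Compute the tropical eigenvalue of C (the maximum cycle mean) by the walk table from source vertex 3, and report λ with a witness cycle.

q=0: [-∞, -∞, 0]
q=1: [-19, -18, -14]
q=2: [-27, -25, -19]
q=3: [-34, -33, -26]
Optimal cycle mean attained by: cycle 1->2->1, total (-6) + (-9), length 2.
Answer: λ = -15/2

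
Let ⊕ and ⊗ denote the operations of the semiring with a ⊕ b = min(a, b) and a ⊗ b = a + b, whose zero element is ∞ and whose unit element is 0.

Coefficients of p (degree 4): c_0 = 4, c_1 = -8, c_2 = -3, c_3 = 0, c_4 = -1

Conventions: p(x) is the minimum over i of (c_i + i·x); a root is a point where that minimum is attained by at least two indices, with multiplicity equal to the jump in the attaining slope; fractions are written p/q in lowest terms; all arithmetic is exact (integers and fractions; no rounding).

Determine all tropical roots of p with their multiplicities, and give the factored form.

hull edge (i=0, c=4) to (i=1, c=-8): slope -12, span 1
hull edge (i=1, c=-8) to (i=4, c=-1): slope 7/3, span 3
Factored form: p(x) = -1 ⊗ (x ⊕ (-7/3)) ⊗ (x ⊕ (-7/3)) ⊗ (x ⊕ (-7/3)) ⊗ (x ⊕ 12)
Answer: roots = -7/3 (mult 3), 12 (mult 1)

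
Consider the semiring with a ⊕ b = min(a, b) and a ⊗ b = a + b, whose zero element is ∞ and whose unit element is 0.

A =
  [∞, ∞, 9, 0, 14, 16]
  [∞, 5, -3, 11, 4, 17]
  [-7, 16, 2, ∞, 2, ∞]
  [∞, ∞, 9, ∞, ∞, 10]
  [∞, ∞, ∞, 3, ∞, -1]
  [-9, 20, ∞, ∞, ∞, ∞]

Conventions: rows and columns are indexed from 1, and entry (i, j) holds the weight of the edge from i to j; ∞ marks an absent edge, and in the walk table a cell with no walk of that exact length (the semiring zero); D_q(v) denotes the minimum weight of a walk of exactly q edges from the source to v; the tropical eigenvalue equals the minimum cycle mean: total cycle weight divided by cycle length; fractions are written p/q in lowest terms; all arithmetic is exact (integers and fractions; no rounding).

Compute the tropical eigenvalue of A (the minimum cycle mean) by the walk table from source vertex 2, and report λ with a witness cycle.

q=0: [∞, 0, ∞, ∞, ∞, ∞]
q=1: [∞, 5, -3, 11, 4, 17]
q=2: [-10, 10, -1, 7, -1, 3]
q=3: [-8, 15, -1, -10, 1, -2]
q=4: [-11, 15, -1, -8, 1, 0]
q=5: [-9, 15, -2, -11, 1, 0]
q=6: [-9, 14, -2, -9, 0, -1]
Optimal cycle mean attained by: cycle 1->4->3->5->6->1, total 0 + 9 + 2 + (-1) + (-9), length 5.
Answer: λ = 1/5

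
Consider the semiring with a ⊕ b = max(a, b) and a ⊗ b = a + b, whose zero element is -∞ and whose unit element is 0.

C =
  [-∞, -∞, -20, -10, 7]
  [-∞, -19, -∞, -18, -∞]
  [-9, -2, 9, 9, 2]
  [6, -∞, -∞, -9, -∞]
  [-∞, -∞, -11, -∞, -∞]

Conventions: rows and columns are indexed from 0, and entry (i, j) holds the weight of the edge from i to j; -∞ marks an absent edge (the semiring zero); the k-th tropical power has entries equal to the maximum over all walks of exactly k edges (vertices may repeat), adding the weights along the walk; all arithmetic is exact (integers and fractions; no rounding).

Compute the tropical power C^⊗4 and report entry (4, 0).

C^⊗2:
  [-4, -22, -4, -11, -18]
  [-12, -38, -∞, -27, -∞]
  [15, 7, 18, 18, 11]
  [-3, -∞, -14, -4, 13]
  [-20, -13, -2, -2, -9]
C^⊗3:
  [-5, -6, 5, 5, 3]
  [-21, -57, -32, -22, -5]
  [24, 16, 27, 27, 22]
  [2, -16, 2, -5, 4]
  [4, -4, 7, 7, 0]
C^⊗4:
  [11, 3, 14, 14, 7]
  [-16, -34, -16, -23, -14]
  [33, 25, 36, 36, 31]
  [1, 0, 11, 11, 9]
  [13, 5, 16, 16, 11]
Key observation: the optimum is the walk 4->2->2->3->0, with weight (-11) + 9 + 9 + 6 = 13.
Optimal value attained by: walk 4->2->2->3->0.
Answer: (C^⊗4)[4][0] = 13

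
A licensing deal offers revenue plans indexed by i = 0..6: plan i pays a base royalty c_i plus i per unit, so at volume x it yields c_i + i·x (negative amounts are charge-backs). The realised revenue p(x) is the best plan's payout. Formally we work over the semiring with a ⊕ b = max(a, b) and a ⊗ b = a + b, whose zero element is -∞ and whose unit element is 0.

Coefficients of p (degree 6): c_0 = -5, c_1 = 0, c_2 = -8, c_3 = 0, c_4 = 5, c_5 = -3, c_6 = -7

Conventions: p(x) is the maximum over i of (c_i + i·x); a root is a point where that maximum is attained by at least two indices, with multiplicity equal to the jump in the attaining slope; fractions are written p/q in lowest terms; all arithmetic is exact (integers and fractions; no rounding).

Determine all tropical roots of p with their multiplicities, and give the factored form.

hull edge (i=0, c=-5) to (i=1, c=0): slope 5, span 1
hull edge (i=1, c=0) to (i=4, c=5): slope 5/3, span 3
hull edge (i=4, c=5) to (i=6, c=-7): slope -6, span 2
Factored form: p(x) = -7 ⊗ (x ⊕ (-5)) ⊗ (x ⊕ (-5/3)) ⊗ (x ⊕ (-5/3)) ⊗ (x ⊕ (-5/3)) ⊗ (x ⊕ 6) ⊗ (x ⊕ 6)
Answer: roots = -5 (mult 1), -5/3 (mult 3), 6 (mult 2)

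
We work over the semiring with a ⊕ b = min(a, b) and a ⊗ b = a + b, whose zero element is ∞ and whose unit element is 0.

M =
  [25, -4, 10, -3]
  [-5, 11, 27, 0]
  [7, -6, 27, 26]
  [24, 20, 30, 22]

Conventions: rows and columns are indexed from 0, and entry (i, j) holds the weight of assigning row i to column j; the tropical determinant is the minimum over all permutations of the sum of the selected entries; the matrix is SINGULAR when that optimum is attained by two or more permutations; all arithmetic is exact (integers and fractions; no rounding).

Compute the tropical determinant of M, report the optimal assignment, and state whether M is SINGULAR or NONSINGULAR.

σ = (0, 1, 2, 3): 25 + 11 + 27 + 22 = 85
σ = (0, 1, 3, 2): 25 + 11 + 26 + 30 = 92
σ = (0, 2, 1, 3): 25 + 27 + (-6) + 22 = 68
σ = (0, 2, 3, 1): 25 + 27 + 26 + 20 = 98
σ = (0, 3, 1, 2): 25 + 0 + (-6) + 30 = 49
σ = (0, 3, 2, 1): 25 + 0 + 27 + 20 = 72
σ = (1, 0, 2, 3): (-4) + (-5) + 27 + 22 = 40
σ = (1, 0, 3, 2): (-4) + (-5) + 26 + 30 = 47
σ = (1, 2, 0, 3): (-4) + 27 + 7 + 22 = 52
σ = (1, 2, 3, 0): (-4) + 27 + 26 + 24 = 73
σ = (1, 3, 0, 2): (-4) + 0 + 7 + 30 = 33
σ = (1, 3, 2, 0): (-4) + 0 + 27 + 24 = 47
σ = (2, 0, 1, 3): 10 + (-5) + (-6) + 22 = 21
σ = (2, 0, 3, 1): 10 + (-5) + 26 + 20 = 51
σ = (2, 1, 0, 3): 10 + 11 + 7 + 22 = 50
σ = (2, 1, 3, 0): 10 + 11 + 26 + 24 = 71
σ = (2, 3, 0, 1): 10 + 0 + 7 + 20 = 37
σ = (2, 3, 1, 0): 10 + 0 + (-6) + 24 = 28
σ = (3, 0, 1, 2): (-3) + (-5) + (-6) + 30 = 16
σ = (3, 0, 2, 1): (-3) + (-5) + 27 + 20 = 39
σ = (3, 1, 0, 2): (-3) + 11 + 7 + 30 = 45
σ = (3, 1, 2, 0): (-3) + 11 + 27 + 24 = 59
σ = (3, 2, 0, 1): (-3) + 27 + 7 + 20 = 51
σ = (3, 2, 1, 0): (-3) + 27 + (-6) + 24 = 42
Optimal value attained by: σ = (3, 0, 1, 2).
Answer: det⊕(M) = 16; verdict: NONSINGULAR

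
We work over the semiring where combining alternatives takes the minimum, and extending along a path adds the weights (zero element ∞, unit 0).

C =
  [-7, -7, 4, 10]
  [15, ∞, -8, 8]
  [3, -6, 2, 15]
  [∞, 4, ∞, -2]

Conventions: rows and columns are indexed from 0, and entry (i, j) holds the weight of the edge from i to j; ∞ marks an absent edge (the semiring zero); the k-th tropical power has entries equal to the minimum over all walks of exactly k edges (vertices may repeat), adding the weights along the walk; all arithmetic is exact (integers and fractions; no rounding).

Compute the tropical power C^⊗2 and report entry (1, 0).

C^⊗2:
  [-14, -14, -15, 1]
  [-5, -14, -6, 6]
  [-4, -4, -14, 2]
  [19, 2, -4, -4]
Key observation: the optimum is the walk 1->2->0, with weight (-8) + 3 = -5.
Optimal value attained by: walk 1->2->0.
Answer: (C^⊗2)[1][0] = -5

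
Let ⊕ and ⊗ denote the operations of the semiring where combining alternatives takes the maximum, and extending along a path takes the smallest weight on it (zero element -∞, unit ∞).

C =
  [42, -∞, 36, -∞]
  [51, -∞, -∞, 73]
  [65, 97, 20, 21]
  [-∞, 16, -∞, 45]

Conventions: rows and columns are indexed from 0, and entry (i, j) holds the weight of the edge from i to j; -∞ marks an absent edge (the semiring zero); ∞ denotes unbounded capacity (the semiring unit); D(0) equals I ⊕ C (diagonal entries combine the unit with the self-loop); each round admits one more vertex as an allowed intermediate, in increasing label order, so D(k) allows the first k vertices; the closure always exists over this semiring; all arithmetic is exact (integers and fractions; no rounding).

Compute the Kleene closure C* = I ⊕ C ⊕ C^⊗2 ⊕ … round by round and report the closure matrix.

D(0):
  [∞, -∞, 36, -∞]
  [51, ∞, -∞, 73]
  [65, 97, ∞, 21]
  [-∞, 16, -∞, ∞]
D(1):
  [∞, -∞, 36, -∞]
  [51, ∞, 36, 73]
  [65, 97, ∞, 21]
  [-∞, 16, -∞, ∞]
D(2):
  [∞, -∞, 36, -∞]
  [51, ∞, 36, 73]
  [65, 97, ∞, 73]
  [16, 16, 16, ∞]
D(3):
  [∞, 36, 36, 36]
  [51, ∞, 36, 73]
  [65, 97, ∞, 73]
  [16, 16, 16, ∞]
D(4):
  [∞, 36, 36, 36]
  [51, ∞, 36, 73]
  [65, 97, ∞, 73]
  [16, 16, 16, ∞]
Answer: C* = [[∞, 36, 36, 36], [51, ∞, 36, 73], [65, 97, ∞, 73], [16, 16, 16, ∞]]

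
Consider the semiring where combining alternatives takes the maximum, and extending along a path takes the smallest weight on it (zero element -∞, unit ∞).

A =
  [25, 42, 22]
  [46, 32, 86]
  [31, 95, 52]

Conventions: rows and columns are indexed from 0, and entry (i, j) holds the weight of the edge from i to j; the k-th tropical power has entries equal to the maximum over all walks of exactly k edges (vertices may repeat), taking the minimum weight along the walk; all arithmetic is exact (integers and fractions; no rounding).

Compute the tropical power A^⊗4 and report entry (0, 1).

A^⊗2:
  [42, 32, 42]
  [32, 86, 52]
  [46, 52, 86]
A^⊗3:
  [32, 42, 42]
  [46, 52, 86]
  [46, 86, 52]
A^⊗4:
  [42, 42, 42]
  [46, 86, 52]
  [46, 52, 86]
Key observation: the optimum is the walk 0->1->2->2->1, with weight 42 min 86 min 52 min 95 = 42.
Optimal value attained by: walk 0->1->2->2->1.
Answer: (A^⊗4)[0][1] = 42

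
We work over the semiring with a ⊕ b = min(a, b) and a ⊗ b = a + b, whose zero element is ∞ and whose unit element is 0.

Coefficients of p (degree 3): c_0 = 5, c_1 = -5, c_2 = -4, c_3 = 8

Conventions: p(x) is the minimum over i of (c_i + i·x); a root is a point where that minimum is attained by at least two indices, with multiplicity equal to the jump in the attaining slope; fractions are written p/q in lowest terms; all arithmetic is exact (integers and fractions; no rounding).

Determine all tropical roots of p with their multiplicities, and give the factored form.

hull edge (i=0, c=5) to (i=1, c=-5): slope -10, span 1
hull edge (i=1, c=-5) to (i=2, c=-4): slope 1, span 1
hull edge (i=2, c=-4) to (i=3, c=8): slope 12, span 1
Factored form: p(x) = 8 ⊗ (x ⊕ (-12)) ⊗ (x ⊕ (-1)) ⊗ (x ⊕ 10)
Answer: roots = -12 (mult 1), -1 (mult 1), 10 (mult 1)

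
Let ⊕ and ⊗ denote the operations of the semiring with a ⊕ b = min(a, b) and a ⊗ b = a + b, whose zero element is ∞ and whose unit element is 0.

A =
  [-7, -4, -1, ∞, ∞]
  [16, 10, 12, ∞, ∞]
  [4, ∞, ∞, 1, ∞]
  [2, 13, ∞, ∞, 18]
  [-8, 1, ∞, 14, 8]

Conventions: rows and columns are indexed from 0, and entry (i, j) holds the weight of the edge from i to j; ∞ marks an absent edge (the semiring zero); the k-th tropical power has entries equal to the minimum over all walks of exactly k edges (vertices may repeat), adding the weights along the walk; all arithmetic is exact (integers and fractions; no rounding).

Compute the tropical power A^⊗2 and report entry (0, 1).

A^⊗2:
  [-14, -11, -8, 0, ∞]
  [9, 12, 15, 13, ∞]
  [-3, 0, 3, ∞, 19]
  [-5, -2, 1, 32, 26]
  [-15, -12, -9, 22, 16]
Key observation: the optimum is the walk 0->0->1, with weight (-7) + (-4) = -11.
Optimal value attained by: walk 0->0->1.
Answer: (A^⊗2)[0][1] = -11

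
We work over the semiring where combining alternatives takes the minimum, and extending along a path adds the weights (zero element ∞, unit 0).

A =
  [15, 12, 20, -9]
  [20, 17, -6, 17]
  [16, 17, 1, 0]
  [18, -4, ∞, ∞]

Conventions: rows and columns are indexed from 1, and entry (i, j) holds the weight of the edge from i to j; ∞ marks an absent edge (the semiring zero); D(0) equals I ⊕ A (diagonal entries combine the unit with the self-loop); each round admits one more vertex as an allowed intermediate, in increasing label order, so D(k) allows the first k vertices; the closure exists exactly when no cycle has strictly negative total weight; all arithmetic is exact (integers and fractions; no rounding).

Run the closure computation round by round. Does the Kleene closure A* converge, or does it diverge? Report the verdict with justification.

D(0):
  [0, 12, 20, -9]
  [20, 0, -6, 17]
  [16, 17, 0, 0]
  [18, -4, ∞, 0]
D(1):
  [0, 12, 20, -9]
  [20, 0, -6, 11]
  [16, 17, 0, 0]
  [18, -4, 38, 0]
D(2):
  [0, 12, 6, -9]
  [20, 0, -6, 11]
  [16, 17, 0, 0]
  [16, -4, -10, 0]
Detection: at round 3, diagonal entry (4, 4) turns strictly negative.
Key observation: the cycle 4->2->3->1->4 has total weight (-4) + (-6) + 16 + (-9), which is strictly negative.
Answer: DIVERGES — negative cycle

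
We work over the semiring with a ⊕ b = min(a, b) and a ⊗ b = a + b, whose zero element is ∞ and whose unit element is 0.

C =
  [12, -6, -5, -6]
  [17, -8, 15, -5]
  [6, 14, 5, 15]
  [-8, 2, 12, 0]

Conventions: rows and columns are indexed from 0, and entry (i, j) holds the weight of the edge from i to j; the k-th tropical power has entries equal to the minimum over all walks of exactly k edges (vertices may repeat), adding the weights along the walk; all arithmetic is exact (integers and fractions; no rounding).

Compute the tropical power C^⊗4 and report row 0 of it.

C^⊗2:
  [-14, -14, 0, -11]
  [-13, -16, 7, -13]
  [7, 0, 1, 0]
  [-8, -14, -13, -14]
C^⊗3:
  [-19, -22, -19, -20]
  [-21, -24, -18, -21]
  [-8, -8, 2, -5]
  [-22, -22, -13, -19]
C^⊗4:
  [-28, -30, -24, -27]
  [-29, -32, -26, -29]
  [-13, -16, -13, -14]
  [-27, -30, -27, -28]
Answer: row 0 of C^⊗4 = [-28, -30, -24, -27]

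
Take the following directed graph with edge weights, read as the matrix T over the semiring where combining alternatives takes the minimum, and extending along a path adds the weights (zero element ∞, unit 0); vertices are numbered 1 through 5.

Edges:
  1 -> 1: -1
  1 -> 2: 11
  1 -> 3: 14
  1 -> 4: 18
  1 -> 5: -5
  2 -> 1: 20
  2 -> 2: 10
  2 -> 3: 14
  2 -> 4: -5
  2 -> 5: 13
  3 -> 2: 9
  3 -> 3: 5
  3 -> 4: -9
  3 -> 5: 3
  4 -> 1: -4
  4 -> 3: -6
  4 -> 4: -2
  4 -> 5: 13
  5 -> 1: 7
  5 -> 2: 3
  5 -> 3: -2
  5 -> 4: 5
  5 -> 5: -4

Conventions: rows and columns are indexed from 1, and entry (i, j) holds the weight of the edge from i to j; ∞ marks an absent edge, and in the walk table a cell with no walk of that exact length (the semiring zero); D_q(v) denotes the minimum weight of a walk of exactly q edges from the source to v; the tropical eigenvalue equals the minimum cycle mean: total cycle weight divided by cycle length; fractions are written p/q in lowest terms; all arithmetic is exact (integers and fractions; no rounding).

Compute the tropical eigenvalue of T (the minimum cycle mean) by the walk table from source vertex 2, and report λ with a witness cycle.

q=0: [∞, 0, ∞, ∞, ∞]
q=1: [20, 10, 14, -5, 13]
q=2: [-9, 16, -11, -7, 8]
q=3: [-11, -2, -13, -20, -14]
q=4: [-24, -11, -26, -22, -18]
q=5: [-26, -17, -28, -35, -29]
Optimal cycle mean attained by: cycle 3->4->3, total (-9) + (-6), length 2.
Answer: λ = -15/2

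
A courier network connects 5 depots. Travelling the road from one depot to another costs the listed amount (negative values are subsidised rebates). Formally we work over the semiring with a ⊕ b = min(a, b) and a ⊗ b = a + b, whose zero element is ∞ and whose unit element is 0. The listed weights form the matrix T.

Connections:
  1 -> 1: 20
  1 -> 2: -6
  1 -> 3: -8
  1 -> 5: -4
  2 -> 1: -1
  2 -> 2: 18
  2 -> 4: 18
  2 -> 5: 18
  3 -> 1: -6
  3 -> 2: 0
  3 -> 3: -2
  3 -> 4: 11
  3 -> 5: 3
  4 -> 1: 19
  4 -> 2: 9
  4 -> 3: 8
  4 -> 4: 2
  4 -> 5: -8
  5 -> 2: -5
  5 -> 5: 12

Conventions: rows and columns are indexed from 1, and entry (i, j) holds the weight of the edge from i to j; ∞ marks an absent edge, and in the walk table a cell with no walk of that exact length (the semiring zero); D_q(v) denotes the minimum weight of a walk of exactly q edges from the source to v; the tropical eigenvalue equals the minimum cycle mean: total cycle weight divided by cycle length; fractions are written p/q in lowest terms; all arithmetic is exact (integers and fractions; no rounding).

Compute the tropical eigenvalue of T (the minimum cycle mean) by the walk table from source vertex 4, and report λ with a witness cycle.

q=0: [∞, ∞, ∞, 0, ∞]
q=1: [19, 9, 8, 2, -8]
q=2: [2, -13, 6, 4, -6]
q=3: [-14, -11, -6, 5, -4]
q=4: [-12, -20, -22, 5, -18]
q=5: [-28, -23, -24, -11, -19]
Optimal cycle mean attained by: cycle 1->3->1, total (-8) + (-6), length 2.
Answer: λ = -7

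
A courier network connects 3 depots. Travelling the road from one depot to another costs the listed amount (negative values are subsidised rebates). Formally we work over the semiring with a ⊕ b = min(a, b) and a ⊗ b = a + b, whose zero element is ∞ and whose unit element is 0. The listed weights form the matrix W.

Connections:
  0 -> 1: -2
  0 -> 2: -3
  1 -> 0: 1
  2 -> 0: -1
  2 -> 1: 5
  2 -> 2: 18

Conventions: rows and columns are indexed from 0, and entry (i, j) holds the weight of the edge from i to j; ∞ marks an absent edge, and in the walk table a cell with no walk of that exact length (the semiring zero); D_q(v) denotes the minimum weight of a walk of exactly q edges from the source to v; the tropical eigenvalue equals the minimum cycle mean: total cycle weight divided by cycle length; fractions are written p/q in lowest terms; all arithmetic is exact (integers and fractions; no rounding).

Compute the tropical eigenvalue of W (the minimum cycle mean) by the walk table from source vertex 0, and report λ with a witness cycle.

q=0: [0, ∞, ∞]
q=1: [∞, -2, -3]
q=2: [-4, 2, 15]
q=3: [3, -6, -7]
Optimal cycle mean attained by: cycle 0->2->0, total (-3) + (-1), length 2.
Answer: λ = -2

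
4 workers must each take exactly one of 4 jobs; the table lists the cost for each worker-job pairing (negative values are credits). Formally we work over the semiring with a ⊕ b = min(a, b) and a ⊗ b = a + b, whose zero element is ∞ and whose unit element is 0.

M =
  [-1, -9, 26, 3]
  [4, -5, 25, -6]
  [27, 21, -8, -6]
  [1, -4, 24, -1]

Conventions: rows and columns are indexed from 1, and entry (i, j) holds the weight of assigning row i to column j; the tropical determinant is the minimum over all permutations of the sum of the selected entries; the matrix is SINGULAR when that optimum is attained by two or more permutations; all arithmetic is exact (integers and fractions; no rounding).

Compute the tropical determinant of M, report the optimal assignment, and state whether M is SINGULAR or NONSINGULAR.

σ = (1, 2, 3, 4): (-1) + (-5) + (-8) + (-1) = -15
σ = (1, 2, 4, 3): (-1) + (-5) + (-6) + 24 = 12
σ = (1, 3, 2, 4): (-1) + 25 + 21 + (-1) = 44
σ = (1, 3, 4, 2): (-1) + 25 + (-6) + (-4) = 14
σ = (1, 4, 2, 3): (-1) + (-6) + 21 + 24 = 38
σ = (1, 4, 3, 2): (-1) + (-6) + (-8) + (-4) = -19
σ = (2, 1, 3, 4): (-9) + 4 + (-8) + (-1) = -14
σ = (2, 1, 4, 3): (-9) + 4 + (-6) + 24 = 13
σ = (2, 3, 1, 4): (-9) + 25 + 27 + (-1) = 42
σ = (2, 3, 4, 1): (-9) + 25 + (-6) + 1 = 11
σ = (2, 4, 1, 3): (-9) + (-6) + 27 + 24 = 36
σ = (2, 4, 3, 1): (-9) + (-6) + (-8) + 1 = -22
σ = (3, 1, 2, 4): 26 + 4 + 21 + (-1) = 50
σ = (3, 1, 4, 2): 26 + 4 + (-6) + (-4) = 20
σ = (3, 2, 1, 4): 26 + (-5) + 27 + (-1) = 47
σ = (3, 2, 4, 1): 26 + (-5) + (-6) + 1 = 16
σ = (3, 4, 1, 2): 26 + (-6) + 27 + (-4) = 43
σ = (3, 4, 2, 1): 26 + (-6) + 21 + 1 = 42
σ = (4, 1, 2, 3): 3 + 4 + 21 + 24 = 52
σ = (4, 1, 3, 2): 3 + 4 + (-8) + (-4) = -5
σ = (4, 2, 1, 3): 3 + (-5) + 27 + 24 = 49
σ = (4, 2, 3, 1): 3 + (-5) + (-8) + 1 = -9
σ = (4, 3, 1, 2): 3 + 25 + 27 + (-4) = 51
σ = (4, 3, 2, 1): 3 + 25 + 21 + 1 = 50
Optimal value attained by: σ = (2, 4, 3, 1).
Answer: det⊕(M) = -22; verdict: NONSINGULAR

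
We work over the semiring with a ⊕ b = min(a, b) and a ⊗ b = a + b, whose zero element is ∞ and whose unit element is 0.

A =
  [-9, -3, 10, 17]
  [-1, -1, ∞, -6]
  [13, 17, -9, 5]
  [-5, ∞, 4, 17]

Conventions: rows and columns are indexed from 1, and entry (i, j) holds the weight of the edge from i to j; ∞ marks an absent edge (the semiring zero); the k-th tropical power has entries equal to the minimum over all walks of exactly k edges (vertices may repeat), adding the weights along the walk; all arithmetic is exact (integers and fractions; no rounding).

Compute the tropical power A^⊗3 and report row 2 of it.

A^⊗2:
  [-18, -12, 1, -9]
  [-11, -4, -2, -7]
  [0, 8, -18, -4]
  [-14, -8, -5, 9]
A^⊗3:
  [-27, -21, -8, -18]
  [-20, -14, -11, -10]
  [-9, -3, -27, -13]
  [-23, -17, -14, -14]
Answer: row 2 of A^⊗3 = [-20, -14, -11, -10]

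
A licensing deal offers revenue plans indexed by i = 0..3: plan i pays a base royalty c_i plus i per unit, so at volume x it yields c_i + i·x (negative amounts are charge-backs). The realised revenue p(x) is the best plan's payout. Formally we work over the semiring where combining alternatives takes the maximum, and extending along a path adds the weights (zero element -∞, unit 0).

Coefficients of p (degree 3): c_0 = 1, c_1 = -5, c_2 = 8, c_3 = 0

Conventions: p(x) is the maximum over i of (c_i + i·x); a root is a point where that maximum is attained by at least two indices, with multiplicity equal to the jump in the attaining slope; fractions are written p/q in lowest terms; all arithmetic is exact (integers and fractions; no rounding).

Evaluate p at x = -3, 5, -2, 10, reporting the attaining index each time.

p(-3) = max(1+0·(-3)=1, -5+1·(-3)=-8, 8+2·(-3)=2, 0+3·(-3)=-9) = 2 (attained by i=2)
p(5) = max(1+0·5=1, -5+1·5=0, 8+2·5=18, 0+3·5=15) = 18 (attained by i=2)
p(-2) = max(1+0·(-2)=1, -5+1·(-2)=-7, 8+2·(-2)=4, 0+3·(-2)=-6) = 4 (attained by i=2)
p(10) = max(1+0·10=1, -5+1·10=5, 8+2·10=28, 0+3·10=30) = 30 (attained by i=3)
Answer: p(-3) = 2; p(5) = 18; p(-2) = 4; p(10) = 30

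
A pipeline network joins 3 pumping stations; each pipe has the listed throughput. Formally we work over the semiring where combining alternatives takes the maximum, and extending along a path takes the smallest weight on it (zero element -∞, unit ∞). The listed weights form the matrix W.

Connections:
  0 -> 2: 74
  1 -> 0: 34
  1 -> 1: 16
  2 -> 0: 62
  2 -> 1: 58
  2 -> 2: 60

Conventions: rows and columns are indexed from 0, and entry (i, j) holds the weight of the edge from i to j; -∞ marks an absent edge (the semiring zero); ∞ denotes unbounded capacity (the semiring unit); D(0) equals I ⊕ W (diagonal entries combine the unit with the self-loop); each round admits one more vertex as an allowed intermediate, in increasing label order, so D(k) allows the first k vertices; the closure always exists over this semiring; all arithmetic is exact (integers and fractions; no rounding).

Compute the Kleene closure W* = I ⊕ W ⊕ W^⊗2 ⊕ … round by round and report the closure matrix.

D(0):
  [∞, -∞, 74]
  [34, ∞, -∞]
  [62, 58, ∞]
D(1):
  [∞, -∞, 74]
  [34, ∞, 34]
  [62, 58, ∞]
D(2):
  [∞, -∞, 74]
  [34, ∞, 34]
  [62, 58, ∞]
D(3):
  [∞, 58, 74]
  [34, ∞, 34]
  [62, 58, ∞]
Answer: W* = [[∞, 58, 74], [34, ∞, 34], [62, 58, ∞]]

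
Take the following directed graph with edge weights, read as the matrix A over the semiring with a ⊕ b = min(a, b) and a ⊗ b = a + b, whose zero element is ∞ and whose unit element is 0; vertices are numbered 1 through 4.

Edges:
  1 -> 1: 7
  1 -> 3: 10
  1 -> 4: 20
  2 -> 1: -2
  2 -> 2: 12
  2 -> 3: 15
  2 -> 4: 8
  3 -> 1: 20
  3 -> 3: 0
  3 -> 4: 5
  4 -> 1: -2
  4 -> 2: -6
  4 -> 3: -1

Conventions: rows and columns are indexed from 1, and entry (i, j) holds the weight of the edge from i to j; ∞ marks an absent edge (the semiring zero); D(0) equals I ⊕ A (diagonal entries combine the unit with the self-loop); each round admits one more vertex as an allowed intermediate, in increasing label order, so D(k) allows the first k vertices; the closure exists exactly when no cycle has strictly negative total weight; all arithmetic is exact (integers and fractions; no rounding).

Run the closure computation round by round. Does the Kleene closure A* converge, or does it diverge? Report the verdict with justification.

D(0):
  [0, ∞, 10, 20]
  [-2, 0, 15, 8]
  [20, ∞, 0, 5]
  [-2, -6, -1, 0]
D(1):
  [0, ∞, 10, 20]
  [-2, 0, 8, 8]
  [20, ∞, 0, 5]
  [-2, -6, -1, 0]
D(2):
  [0, ∞, 10, 20]
  [-2, 0, 8, 8]
  [20, ∞, 0, 5]
  [-8, -6, -1, 0]
D(3):
  [0, ∞, 10, 15]
  [-2, 0, 8, 8]
  [20, ∞, 0, 5]
  [-8, -6, -1, 0]
D(4):
  [0, 9, 10, 15]
  [-2, 0, 7, 8]
  [-3, -1, 0, 5]
  [-8, -6, -1, 0]
Key observation: every diagonal entry stays at the unit through all rounds, so no improving cycle exists.
Answer: CONVERGES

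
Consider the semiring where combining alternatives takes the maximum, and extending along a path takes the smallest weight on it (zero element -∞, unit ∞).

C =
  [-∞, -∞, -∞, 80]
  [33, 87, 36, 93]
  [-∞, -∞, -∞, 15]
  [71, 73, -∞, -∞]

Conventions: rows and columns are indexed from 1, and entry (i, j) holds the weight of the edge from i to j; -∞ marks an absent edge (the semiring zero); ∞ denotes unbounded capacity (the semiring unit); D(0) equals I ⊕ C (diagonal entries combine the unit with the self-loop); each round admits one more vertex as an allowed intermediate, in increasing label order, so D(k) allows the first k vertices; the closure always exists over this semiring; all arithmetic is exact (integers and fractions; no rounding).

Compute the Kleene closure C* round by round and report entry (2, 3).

D(0):
  [∞, -∞, -∞, 80]
  [33, ∞, 36, 93]
  [-∞, -∞, ∞, 15]
  [71, 73, -∞, ∞]
D(1):
  [∞, -∞, -∞, 80]
  [33, ∞, 36, 93]
  [-∞, -∞, ∞, 15]
  [71, 73, -∞, ∞]
D(2):
  [∞, -∞, -∞, 80]
  [33, ∞, 36, 93]
  [-∞, -∞, ∞, 15]
  [71, 73, 36, ∞]
D(3):
  [∞, -∞, -∞, 80]
  [33, ∞, 36, 93]
  [-∞, -∞, ∞, 15]
  [71, 73, 36, ∞]
D(4):
  [∞, 73, 36, 80]
  [71, ∞, 36, 93]
  [15, 15, ∞, 15]
  [71, 73, 36, ∞]
Answer: C*[2][3] = 36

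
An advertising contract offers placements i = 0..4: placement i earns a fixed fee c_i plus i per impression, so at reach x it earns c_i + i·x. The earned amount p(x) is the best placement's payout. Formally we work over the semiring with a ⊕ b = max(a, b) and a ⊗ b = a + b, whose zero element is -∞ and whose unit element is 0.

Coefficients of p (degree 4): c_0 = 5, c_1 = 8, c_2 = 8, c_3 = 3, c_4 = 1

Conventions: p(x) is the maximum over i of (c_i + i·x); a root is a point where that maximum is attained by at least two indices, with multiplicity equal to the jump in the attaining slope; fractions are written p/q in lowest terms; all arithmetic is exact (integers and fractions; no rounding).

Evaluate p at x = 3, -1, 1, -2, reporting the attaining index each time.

p(3) = max(5+0·3=5, 8+1·3=11, 8+2·3=14, 3+3·3=12, 1+4·3=13) = 14 (attained by i=2)
p(-1) = max(5+0·(-1)=5, 8+1·(-1)=7, 8+2·(-1)=6, 3+3·(-1)=0, 1+4·(-1)=-3) = 7 (attained by i=1)
p(1) = max(5+0·1=5, 8+1·1=9, 8+2·1=10, 3+3·1=6, 1+4·1=5) = 10 (attained by i=2)
p(-2) = max(5+0·(-2)=5, 8+1·(-2)=6, 8+2·(-2)=4, 3+3·(-2)=-3, 1+4·(-2)=-7) = 6 (attained by i=1)
Answer: p(3) = 14; p(-1) = 7; p(1) = 10; p(-2) = 6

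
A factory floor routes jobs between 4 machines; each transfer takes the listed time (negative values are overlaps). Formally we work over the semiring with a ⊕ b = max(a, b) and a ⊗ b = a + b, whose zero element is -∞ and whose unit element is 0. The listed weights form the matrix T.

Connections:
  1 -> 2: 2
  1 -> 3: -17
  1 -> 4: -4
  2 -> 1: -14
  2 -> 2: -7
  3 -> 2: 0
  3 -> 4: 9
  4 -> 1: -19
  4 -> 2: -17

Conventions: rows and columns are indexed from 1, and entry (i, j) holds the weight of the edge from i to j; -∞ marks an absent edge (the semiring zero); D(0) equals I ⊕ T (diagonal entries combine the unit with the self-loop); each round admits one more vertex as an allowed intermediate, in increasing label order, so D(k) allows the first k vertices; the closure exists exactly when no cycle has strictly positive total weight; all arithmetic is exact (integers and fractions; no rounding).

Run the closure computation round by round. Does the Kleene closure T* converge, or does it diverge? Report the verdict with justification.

D(0):
  [0, 2, -17, -4]
  [-14, 0, -∞, -∞]
  [-∞, 0, 0, 9]
  [-19, -17, -∞, 0]
D(1):
  [0, 2, -17, -4]
  [-14, 0, -31, -18]
  [-∞, 0, 0, 9]
  [-19, -17, -36, 0]
D(2):
  [0, 2, -17, -4]
  [-14, 0, -31, -18]
  [-14, 0, 0, 9]
  [-19, -17, -36, 0]
D(3):
  [0, 2, -17, -4]
  [-14, 0, -31, -18]
  [-14, 0, 0, 9]
  [-19, -17, -36, 0]
D(4):
  [0, 2, -17, -4]
  [-14, 0, -31, -18]
  [-10, 0, 0, 9]
  [-19, -17, -36, 0]
Key observation: every diagonal entry stays at the unit through all rounds, so no improving cycle exists.
Answer: CONVERGES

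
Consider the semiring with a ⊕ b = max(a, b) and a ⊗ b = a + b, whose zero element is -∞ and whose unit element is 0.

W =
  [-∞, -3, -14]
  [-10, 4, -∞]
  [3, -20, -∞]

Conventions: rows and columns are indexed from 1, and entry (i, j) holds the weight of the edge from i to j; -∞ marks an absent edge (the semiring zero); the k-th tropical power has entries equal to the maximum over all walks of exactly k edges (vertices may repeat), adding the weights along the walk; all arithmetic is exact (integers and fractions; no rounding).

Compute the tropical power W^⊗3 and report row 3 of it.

W^⊗2:
  [-11, 1, -∞]
  [-6, 8, -24]
  [-30, 0, -11]
W^⊗3:
  [-9, 5, -25]
  [-2, 12, -20]
  [-8, 4, -44]
Answer: row 3 of W^⊗3 = [-8, 4, -44]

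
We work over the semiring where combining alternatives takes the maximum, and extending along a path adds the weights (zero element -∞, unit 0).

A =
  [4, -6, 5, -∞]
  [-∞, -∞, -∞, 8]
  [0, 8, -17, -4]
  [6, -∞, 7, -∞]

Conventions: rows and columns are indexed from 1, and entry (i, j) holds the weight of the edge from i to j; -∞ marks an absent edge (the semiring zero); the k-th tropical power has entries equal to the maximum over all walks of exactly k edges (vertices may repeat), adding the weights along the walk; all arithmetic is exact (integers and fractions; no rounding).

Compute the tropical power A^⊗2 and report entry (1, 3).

A^⊗2:
  [8, 13, 9, 2]
  [14, -∞, 15, -∞]
  [4, -6, 5, 16]
  [10, 15, 11, 3]
Key observation: the optimum is the walk 1->1->3, with weight 4 + 5 = 9.
Optimal value attained by: walk 1->1->3.
Answer: (A^⊗2)[1][3] = 9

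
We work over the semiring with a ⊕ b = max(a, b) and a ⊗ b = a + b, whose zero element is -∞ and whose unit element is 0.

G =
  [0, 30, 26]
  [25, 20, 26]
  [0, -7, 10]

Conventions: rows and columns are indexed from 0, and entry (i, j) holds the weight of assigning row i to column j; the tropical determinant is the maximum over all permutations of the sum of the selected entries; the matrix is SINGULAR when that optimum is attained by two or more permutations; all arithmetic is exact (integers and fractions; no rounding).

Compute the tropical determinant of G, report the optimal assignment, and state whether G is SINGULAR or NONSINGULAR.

σ = (0, 1, 2): 0 + 20 + 10 = 30
σ = (0, 2, 1): 0 + 26 + (-7) = 19
σ = (1, 0, 2): 30 + 25 + 10 = 65
σ = (1, 2, 0): 30 + 26 + 0 = 56
σ = (2, 0, 1): 26 + 25 + (-7) = 44
σ = (2, 1, 0): 26 + 20 + 0 = 46
Optimal value attained by: σ = (1, 0, 2).
Answer: det⊕(G) = 65; verdict: NONSINGULAR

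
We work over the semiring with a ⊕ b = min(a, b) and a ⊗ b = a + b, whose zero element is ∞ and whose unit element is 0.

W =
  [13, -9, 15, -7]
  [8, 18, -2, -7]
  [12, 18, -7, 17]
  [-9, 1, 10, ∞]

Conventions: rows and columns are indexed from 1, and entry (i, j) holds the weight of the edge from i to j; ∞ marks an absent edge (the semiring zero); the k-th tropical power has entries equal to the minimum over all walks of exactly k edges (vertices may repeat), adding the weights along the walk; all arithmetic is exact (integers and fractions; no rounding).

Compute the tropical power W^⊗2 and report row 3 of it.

W^⊗2:
  [-16, -6, -11, -16]
  [-16, -6, -9, 1]
  [5, 3, -14, 5]
  [4, -18, -1, -16]
Answer: row 3 of W^⊗2 = [5, 3, -14, 5]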